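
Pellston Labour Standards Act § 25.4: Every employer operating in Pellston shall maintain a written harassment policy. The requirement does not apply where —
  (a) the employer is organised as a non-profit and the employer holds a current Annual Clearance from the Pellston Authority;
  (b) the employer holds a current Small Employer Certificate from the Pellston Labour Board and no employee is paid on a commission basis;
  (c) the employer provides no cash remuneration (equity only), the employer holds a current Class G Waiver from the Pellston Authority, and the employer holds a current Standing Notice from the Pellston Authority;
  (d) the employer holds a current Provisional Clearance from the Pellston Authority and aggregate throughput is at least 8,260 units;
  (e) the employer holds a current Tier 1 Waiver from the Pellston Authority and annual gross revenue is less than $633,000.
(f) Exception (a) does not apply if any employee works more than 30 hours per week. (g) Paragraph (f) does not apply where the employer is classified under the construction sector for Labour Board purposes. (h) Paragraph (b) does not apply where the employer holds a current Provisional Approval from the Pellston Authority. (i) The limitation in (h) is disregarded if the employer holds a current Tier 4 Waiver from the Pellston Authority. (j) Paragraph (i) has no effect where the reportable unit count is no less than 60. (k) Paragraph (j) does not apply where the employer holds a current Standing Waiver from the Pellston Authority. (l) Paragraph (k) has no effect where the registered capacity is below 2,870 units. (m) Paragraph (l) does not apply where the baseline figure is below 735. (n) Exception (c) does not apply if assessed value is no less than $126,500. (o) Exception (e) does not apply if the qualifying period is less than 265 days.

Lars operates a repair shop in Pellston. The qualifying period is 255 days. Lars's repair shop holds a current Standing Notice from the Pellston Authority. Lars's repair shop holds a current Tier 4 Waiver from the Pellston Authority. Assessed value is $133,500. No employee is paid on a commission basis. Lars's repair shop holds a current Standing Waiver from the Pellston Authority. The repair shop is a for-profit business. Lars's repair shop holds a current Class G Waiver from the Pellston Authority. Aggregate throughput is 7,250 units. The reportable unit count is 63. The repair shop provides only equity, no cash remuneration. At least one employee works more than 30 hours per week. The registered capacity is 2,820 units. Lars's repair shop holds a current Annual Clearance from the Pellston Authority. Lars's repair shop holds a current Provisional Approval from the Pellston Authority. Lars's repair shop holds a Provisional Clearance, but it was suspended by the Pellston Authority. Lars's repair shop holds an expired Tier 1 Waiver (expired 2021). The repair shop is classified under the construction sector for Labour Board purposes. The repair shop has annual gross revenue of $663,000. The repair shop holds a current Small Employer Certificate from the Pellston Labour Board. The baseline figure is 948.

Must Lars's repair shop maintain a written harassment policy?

Yes — Lars's repair shop must maintain a written harassment policy.

Exception (a) requires that the employer is organised as a non-profit; but the employer is for-profit, so (a) is unavailable.
All of (b)'s requirements are met (a current Small Employer Certificate is held; no employee is paid on commission). However, paragraphs (h)–(m) must be considered: (h) operates against (b): a current Provisional Approval is held. (i) would limit (h) — a current Tier 4 Waiver is held — but (j) sets (i) aside: (j) operates against (i): the reportable unit count is 63, meeting the 60 threshold. (k) is triggered (a current Standing Waiver is held), but is overridden by (l): (l) operates against (k): the registered capacity is 2,820 units, below the 2,870 units limit. (m) is inapplicable (the baseline figure is 948, not below 735), so (l) stands. Exception (b) does not apply.
All of (c)'s requirements are met (remuneration is equity-only; a current Class G Waiver is held; a current Standing Notice is held). But applying paragraph (n): (n) is triggered — assessed value is $133,500, meeting the $126,500 threshold. (c) is therefore removed.
Exception (d) fails — the Provisional Clearance is not current.
Exception (e) fails — no current Tier 1 Waiver is held.
Every exception is unavailable, so the rule governs.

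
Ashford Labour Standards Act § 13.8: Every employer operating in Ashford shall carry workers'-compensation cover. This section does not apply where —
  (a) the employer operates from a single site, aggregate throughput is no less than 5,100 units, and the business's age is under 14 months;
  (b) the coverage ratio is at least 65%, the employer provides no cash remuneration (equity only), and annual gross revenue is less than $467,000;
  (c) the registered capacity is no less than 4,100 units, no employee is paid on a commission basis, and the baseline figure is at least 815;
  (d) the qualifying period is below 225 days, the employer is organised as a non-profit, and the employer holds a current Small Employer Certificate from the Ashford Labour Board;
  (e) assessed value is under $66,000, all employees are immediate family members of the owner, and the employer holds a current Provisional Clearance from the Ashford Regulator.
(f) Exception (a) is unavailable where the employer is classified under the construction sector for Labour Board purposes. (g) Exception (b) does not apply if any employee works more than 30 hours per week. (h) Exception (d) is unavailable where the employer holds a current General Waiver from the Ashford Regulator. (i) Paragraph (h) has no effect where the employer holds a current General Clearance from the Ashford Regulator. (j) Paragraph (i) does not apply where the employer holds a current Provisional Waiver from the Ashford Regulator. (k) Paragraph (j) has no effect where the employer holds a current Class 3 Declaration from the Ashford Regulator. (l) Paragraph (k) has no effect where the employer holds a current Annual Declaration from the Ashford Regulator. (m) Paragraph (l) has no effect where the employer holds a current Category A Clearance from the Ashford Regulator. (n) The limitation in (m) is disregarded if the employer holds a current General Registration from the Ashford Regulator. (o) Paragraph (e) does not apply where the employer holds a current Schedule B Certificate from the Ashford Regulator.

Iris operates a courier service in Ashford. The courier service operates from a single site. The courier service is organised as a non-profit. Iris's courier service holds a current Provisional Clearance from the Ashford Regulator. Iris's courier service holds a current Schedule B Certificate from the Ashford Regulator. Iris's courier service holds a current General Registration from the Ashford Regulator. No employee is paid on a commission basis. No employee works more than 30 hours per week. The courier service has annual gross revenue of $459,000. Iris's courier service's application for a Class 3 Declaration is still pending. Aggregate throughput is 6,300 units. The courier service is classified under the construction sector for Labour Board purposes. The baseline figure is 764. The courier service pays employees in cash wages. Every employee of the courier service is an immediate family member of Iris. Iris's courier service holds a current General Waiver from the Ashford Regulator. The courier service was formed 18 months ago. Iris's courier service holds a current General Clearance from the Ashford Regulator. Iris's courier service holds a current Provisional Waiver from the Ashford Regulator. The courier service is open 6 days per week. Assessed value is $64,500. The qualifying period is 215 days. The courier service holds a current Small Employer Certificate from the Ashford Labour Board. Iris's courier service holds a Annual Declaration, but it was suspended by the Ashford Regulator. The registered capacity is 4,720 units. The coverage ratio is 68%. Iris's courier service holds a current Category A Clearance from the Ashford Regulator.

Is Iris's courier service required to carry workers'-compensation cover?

Yes — Iris's courier service must carry workers'-compensation cover.

Exception (a) does not apply: the business's age is 18 months, not under 14 months.
Exception (b) requires that the employer provides no cash remuneration (equity only); but employees are paid cash wages, so (b) is unavailable.
Exception (c) requires that the baseline figure is at least 815; but the baseline figure is 764, short of 815, so (c) is unavailable.
All of (d)'s requirements are met (the qualifying period is 215 days, below the 225 days limit; the employer is a non-profit; a current Small Employer Certificate is held). Turning to paragraphs (h)–(n): (h) operates against (d): a current General Waiver is held. (i) would limit (h) — a current General Clearance is held — but (j) sets (i) aside: (j) operates against (i): a current Provisional Waiver is held. (k) is not triggered (no current Class 3 Declaration is held), so (j) stands. So (d) is unavailable.
Exception (e): assessed value is $64,500, under the $66,000 limit; every employee is an immediate family member; a current Provisional Clearance is held — every condition holds. But applying paragraph (o): (o) is triggered — a current Schedule B Certificate is held. (e) is therefore removed.
No exception is made out. Iris's courier service falls within the general rule.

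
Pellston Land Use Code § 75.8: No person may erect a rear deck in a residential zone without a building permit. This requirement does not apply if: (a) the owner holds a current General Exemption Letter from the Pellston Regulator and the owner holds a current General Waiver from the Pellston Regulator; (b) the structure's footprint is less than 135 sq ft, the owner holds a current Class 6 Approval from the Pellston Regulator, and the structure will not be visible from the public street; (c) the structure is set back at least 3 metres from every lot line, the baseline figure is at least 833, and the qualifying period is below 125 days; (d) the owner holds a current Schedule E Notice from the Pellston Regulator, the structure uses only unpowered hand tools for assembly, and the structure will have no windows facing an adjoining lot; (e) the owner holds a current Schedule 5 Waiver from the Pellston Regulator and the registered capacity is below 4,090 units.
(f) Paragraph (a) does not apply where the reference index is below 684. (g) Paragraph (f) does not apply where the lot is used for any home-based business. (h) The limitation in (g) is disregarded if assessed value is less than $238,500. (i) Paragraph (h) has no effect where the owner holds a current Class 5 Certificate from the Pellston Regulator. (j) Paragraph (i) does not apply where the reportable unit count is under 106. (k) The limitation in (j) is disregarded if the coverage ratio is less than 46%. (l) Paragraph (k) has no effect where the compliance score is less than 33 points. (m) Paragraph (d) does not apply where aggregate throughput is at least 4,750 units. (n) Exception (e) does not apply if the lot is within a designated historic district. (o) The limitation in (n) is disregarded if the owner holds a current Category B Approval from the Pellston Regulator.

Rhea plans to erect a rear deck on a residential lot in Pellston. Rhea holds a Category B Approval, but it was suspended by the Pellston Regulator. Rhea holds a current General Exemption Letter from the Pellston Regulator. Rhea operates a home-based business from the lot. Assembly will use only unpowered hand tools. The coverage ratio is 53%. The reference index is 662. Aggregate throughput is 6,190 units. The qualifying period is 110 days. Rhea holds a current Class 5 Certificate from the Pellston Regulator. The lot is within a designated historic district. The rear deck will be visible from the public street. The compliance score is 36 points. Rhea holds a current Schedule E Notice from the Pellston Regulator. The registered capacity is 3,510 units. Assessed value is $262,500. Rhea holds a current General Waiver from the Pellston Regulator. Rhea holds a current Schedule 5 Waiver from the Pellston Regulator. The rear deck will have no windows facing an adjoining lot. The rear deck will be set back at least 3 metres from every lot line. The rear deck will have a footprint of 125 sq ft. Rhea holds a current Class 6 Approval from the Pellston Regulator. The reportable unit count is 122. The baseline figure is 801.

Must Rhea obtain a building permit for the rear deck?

All of (a)'s requirements are met (a current General Exemption Letter is held; a current General Waiver is held). Under paragraphs (f)–(l): (f) is engaged (the reference index is 662, below the 684 limit), but is itself disapplied by (g): (g) applies — a home-based business operates on the lot. (h) is inapplicable (assessed value is $262,500, not less than $238,500), so (g) stands. So (a) applies.
Exception (b) does not apply: the structure will be visible from the street.
Exception (c) does not apply: the baseline figure is 801, short of 833.
Exception (d) is satisfied on its face — a current Schedule E Notice is held; assembly uses only hand tools; no windows face an adjoining lot. But applying paragraph (m): (m) applies — aggregate throughput is 6,190 units, meeting the 4,750 units threshold. (d) is therefore removed.
All of (e)'s requirements are met (a current Schedule 5 Waiver is held; the registered capacity is 3,510 units, below the 4,090 units limit). But: (n) operates against (e): the lot is in a historic district. (o), which would lift (n), is not engaged — there is no Category B Approval in force. (e) is therefore removed.

No — exception (a) applies; Rhea does not need a building permit.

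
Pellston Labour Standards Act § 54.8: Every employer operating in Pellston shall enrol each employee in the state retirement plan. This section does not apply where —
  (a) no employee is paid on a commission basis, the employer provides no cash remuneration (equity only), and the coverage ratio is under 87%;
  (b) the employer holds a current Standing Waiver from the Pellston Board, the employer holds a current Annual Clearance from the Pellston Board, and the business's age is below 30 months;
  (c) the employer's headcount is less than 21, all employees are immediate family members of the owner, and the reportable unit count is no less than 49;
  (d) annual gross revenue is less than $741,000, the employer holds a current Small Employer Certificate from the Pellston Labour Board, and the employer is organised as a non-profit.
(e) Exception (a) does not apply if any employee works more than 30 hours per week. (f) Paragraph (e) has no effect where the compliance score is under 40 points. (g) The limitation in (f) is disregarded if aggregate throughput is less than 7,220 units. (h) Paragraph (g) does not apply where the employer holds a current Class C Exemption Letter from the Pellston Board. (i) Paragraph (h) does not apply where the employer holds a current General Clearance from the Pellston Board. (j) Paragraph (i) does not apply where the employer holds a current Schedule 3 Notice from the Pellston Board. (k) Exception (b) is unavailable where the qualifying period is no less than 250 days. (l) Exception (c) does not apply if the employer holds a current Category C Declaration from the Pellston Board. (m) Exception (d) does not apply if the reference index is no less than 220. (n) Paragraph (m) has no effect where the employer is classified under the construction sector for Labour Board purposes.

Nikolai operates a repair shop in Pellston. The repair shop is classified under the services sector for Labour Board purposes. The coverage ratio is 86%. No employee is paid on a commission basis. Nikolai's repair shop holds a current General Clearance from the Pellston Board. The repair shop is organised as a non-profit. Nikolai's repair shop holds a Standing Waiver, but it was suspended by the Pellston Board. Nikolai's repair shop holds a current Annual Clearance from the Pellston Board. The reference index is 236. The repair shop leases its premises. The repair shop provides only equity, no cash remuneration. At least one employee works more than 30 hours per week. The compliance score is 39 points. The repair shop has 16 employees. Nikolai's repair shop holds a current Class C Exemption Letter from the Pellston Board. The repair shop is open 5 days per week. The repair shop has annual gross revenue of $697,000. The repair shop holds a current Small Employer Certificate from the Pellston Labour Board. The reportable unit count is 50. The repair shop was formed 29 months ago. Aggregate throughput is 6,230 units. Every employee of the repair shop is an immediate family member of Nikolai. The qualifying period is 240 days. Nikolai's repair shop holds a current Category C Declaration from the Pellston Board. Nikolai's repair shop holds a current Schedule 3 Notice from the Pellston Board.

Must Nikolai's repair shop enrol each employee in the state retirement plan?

No — exception (a) applies; Nikolai's repair shop is not required to enrol each employee in the state retirement plan.

Exception (a) is satisfied on its face — no employee is paid on commission; remuneration is equity-only; the coverage ratio is 86%, under the 87% limit. Under paragraphs (e)–(j): (e) would limit (a) — at least one employee exceeds 30 hours/week — but (f) sets (e) aside: (f) operates — the compliance score is 39 points, under the 40 points limit. (g) would limit (f) — aggregate throughput is 6,230 units, less than the 7,220 units limit — but (h) sets (g) aside: (h) operates against (g): a current Class C Exemption Letter is held. (i) applies (a current General Clearance is held), but is set aside by (j): (j) applies — a current Schedule 3 Notice is held. (a) remains available.
Exception (b) does not apply: the Standing Waiver is not current.
Exception (c)'s conditions are all satisfied: the employer's headcount is 16, less than the 21 limit; every employee is an immediate family member; the reportable unit count is 50, meeting the 49 threshold. Turning to paragraph (l): (l) is triggered — a current Category C Declaration is held. Exception (c) does not apply.
Exception (d) is satisfied on its face — annual gross revenue is $697,000, less than the $741,000 limit; a current Small Employer Certificate is held; the employer is a non-profit. But: (m) operates against (d): the reference index is 236, meeting the 220 threshold. (n) does not operate here (the repair shop is classified under the services sector), so (m) stands. So (d) is unavailable.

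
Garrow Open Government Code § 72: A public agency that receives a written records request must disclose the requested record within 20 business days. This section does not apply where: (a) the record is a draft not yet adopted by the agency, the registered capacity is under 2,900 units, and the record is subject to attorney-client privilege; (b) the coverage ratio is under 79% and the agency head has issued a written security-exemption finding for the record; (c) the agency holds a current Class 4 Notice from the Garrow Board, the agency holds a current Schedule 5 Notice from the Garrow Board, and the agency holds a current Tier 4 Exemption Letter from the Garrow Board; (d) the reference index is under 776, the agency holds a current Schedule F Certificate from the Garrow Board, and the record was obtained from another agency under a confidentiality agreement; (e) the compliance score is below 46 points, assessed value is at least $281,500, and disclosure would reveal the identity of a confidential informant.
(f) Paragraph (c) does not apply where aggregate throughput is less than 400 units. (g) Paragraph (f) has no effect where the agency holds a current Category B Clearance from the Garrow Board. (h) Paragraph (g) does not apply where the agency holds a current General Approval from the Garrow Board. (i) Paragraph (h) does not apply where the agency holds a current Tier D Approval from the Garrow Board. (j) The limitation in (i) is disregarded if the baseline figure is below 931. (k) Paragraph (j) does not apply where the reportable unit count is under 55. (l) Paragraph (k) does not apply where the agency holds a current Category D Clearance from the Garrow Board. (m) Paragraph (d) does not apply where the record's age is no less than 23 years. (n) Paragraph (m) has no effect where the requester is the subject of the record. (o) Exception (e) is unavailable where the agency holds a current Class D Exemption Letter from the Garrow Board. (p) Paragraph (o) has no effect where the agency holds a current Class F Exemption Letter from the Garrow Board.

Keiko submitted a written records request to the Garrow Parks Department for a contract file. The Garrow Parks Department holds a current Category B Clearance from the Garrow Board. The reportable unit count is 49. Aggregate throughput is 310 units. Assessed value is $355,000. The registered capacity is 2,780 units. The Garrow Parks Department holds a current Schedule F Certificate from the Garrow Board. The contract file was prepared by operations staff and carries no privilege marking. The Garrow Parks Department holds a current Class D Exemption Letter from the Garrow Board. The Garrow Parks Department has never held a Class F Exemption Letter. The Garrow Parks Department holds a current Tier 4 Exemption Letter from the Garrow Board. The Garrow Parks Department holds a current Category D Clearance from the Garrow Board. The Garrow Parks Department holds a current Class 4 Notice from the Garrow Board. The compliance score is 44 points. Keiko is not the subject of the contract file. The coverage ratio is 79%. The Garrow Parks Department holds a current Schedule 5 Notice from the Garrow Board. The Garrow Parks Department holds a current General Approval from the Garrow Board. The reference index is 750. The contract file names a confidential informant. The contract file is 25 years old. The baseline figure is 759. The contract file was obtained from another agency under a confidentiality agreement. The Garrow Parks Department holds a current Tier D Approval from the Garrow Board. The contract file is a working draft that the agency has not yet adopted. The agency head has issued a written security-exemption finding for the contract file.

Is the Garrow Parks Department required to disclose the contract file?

Exception (a) fails — the contract file carries no privilege marking.
Exception (b) requires that the coverage ratio is under 79%; but the coverage ratio is 79%, not under 79%, so (b) is unavailable.
Exception (c) is satisfied on its face — a current Class 4 Notice is held; a current Schedule 5 Notice is held; a current Tier 4 Exemption Letter is held. But applying paragraphs (f)–(l): (f) operates against (c): aggregate throughput is 310 units, less than the 400 units limit. (g) would limit (f) — a current Category B Clearance is held — but (h) sets (g) aside: (h) operates — a current General Approval is held. (i) would limit (h) — a current Tier D Approval is held — but (j) sets (i) aside: (j) operates — the baseline figure is 759, below the 931 limit. (k) is triggered (the reportable unit count is 49, under the 55 limit), but yields to (l): (l) operates against (k): a current Category D Clearance is held. Exception (c) does not apply.
Exception (d): the reference index is 750, under the 776 limit; a current Schedule F Certificate is held; the contract file was obtained under a confidentiality agreement — every condition holds. But: (m) operates against (d): the record's age is 25 years, meeting the 23 years threshold. (n), which would lift (m), is inapplicable — Keiko is not the subject of the contract file. Exception (d) does not apply.
Exception (e): the compliance score is 44 points, below the 46 points limit; assessed value is $355,000, meeting the $281,500 threshold; the contract file names a confidential informant — every condition holds. But: (o) applies — a current Class D Exemption Letter is held. (p) is not engaged (the Class F Exemption Letter is not current), so (o) stands. (e) is therefore removed.
No exception applies. The general rule governs.

Yes — the Garrow Parks Department must disclose the contract file.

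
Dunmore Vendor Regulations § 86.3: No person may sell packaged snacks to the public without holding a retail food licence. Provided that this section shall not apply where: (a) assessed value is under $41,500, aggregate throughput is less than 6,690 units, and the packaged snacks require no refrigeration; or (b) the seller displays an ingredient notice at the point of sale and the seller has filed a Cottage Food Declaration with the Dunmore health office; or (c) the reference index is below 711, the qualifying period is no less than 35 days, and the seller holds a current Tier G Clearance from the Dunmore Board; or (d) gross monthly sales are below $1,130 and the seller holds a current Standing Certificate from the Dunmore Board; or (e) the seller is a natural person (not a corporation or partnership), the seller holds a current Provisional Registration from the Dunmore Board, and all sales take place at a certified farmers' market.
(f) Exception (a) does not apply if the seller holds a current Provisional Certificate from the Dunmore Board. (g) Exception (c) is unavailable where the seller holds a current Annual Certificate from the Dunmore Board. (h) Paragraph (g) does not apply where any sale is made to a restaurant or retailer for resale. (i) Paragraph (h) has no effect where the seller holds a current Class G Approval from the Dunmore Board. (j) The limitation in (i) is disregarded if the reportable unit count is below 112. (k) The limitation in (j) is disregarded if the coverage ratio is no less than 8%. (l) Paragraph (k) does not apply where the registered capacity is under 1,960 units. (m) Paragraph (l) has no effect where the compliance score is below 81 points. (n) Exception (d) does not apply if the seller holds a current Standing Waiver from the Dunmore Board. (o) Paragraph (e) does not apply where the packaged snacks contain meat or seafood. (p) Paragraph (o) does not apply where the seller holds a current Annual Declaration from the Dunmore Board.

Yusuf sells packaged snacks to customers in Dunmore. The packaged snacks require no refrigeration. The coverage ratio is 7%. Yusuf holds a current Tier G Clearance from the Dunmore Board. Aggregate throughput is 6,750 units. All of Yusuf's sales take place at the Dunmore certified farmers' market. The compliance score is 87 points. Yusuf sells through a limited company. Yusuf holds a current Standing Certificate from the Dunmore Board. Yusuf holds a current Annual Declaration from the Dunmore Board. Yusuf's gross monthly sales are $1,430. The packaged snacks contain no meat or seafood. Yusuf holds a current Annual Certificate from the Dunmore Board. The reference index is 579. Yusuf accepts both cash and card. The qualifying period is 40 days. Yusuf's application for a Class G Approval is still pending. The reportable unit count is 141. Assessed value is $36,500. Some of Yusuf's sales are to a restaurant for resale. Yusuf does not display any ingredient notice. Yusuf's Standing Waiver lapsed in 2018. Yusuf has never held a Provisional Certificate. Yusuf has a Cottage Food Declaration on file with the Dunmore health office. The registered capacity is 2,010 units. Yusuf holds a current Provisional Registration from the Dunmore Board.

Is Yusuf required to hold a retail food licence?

No — exception (c) applies; Yusuf is not required to hold a retail food licence.

Exception (a) requires that aggregate throughput is less than 6,690 units; but aggregate throughput is 6,750 units, not less than 6,690 units, so (a) is unavailable.
Exception (b) fails — no ingredient notice is displayed.
Exception (c): the reference index is 579, below the 711 limit; the qualifying period is 40 days, meeting the 35 days threshold; a current Tier G Clearance is held — every condition holds. Applying paragraphs (g)–(m): (g) would limit (c) — a current Annual Certificate is held — but (h) sets (g) aside: (h) operates against (g): some sales are to a restaurant for resale. (i), which would lift (h), does not operate here — the Class G Approval is not current. So (c) applies.
Exception (d) does not apply: gross monthly sales are $1,430, not below $1,130.
Exception (e) fails — the seller operates through a limited company.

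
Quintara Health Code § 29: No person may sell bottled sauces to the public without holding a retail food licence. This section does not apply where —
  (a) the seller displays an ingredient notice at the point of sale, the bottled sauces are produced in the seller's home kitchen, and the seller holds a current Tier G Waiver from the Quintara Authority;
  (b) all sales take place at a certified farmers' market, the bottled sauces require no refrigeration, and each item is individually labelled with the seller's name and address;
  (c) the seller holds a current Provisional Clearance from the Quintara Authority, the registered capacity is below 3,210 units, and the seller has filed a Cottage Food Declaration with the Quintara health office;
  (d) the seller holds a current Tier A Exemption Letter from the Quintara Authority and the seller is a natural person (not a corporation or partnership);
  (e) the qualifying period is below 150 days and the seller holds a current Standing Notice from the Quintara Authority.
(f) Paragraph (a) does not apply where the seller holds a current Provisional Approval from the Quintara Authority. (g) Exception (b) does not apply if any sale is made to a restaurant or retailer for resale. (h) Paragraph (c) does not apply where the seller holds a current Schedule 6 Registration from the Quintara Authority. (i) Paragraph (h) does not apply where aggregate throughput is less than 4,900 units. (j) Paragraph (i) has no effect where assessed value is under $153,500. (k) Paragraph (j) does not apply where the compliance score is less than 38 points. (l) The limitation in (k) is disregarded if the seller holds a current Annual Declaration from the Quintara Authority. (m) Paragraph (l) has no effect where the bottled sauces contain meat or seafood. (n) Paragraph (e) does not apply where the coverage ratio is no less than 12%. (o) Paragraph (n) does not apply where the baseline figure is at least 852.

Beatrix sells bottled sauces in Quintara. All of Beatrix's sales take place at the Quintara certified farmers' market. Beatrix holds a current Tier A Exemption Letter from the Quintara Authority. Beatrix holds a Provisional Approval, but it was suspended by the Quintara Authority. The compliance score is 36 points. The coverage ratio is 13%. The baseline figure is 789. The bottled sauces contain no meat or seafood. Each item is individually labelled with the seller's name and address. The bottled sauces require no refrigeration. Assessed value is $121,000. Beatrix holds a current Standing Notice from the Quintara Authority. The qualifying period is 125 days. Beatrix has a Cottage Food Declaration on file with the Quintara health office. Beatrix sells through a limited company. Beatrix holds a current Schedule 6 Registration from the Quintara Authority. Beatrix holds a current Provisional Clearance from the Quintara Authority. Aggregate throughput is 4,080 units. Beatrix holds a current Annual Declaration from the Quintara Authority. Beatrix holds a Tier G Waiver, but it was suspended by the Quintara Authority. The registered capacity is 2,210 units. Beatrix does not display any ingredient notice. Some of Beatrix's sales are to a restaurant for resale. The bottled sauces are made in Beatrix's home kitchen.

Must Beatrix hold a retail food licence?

Yes — Beatrix must hold a retail food licence.

Exception (a) fails — no ingredient notice is displayed.
Exception (b): all sales are at a certified farmers' market; the bottled sauces are shelf-stable; items are individually labelled — every condition holds. But applying paragraph (g): (g) operates against (b): some sales are to a restaurant for resale. (b) is therefore removed.
All of (c)'s requirements are met (a current Provisional Clearance is held; the registered capacity is 2,210 units, below the 3,210 units limit; a Cottage Food Declaration is on file). However, paragraphs (h)–(m) must be considered: (h) is triggered — a current Schedule 6 Registration is held. (i) would limit (h) — aggregate throughput is 4,080 units, less than the 4,900 units limit — but (j) sets (i) aside: (j) is triggered — assessed value is $121,000, under the $153,500 limit. (k) would limit (j) — the compliance score is 36 points, less than the 38 points limit — but (l) sets (k) aside: (l) is engaged — a current Annual Declaration is held. (m) does not operate here (the bottled sauces contain no meat or seafood), so (l) stands. (c) is therefore removed.
Exception (d) does not apply: the seller operates through a limited company.
Exception (e) is satisfied on its face — the qualifying period is 125 days, below the 150 days limit; a current Standing Notice is held. Turning to paragraphs (n)–(o): (n) operates against (e): the coverage ratio is 13%, meeting the 12% threshold. (o) does not operate here (the baseline figure is 789, short of 852), so (n) stands. Exception (e) does not apply.
None of the exceptions is available; § 29 applies in full.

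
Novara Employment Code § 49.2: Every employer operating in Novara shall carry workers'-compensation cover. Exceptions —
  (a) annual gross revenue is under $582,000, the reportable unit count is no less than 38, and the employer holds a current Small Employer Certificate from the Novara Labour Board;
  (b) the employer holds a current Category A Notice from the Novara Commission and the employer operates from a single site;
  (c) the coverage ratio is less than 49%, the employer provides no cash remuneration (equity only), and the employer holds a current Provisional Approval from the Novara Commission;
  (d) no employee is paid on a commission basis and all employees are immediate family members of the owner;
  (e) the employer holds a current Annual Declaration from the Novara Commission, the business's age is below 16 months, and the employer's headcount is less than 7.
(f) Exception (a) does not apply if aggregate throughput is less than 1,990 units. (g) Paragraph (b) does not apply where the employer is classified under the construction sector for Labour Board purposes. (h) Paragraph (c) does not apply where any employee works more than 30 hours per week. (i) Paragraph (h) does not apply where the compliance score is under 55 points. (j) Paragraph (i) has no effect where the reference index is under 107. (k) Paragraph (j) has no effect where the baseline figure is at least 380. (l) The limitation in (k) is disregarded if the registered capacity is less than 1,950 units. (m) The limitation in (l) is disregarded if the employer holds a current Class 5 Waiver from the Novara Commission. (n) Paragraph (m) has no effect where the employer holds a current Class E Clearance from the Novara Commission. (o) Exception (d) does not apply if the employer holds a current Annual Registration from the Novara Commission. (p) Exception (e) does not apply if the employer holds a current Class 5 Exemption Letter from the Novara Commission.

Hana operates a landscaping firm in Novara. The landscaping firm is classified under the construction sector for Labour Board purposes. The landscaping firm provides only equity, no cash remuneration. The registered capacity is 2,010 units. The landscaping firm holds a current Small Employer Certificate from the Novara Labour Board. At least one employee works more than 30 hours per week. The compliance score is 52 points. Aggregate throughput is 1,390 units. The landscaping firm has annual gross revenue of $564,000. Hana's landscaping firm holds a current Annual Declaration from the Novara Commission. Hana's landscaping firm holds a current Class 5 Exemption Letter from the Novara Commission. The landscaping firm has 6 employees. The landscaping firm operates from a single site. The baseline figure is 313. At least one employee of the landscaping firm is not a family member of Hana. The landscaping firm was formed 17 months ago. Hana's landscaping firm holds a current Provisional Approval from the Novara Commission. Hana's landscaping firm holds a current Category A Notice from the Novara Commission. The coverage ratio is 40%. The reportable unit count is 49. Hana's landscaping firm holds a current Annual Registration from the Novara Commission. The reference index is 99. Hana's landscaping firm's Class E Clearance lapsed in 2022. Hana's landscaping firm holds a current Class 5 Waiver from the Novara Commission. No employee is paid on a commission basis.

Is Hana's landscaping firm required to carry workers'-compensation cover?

Yes — Hana's landscaping firm must carry workers'-compensation cover.

Exception (a)'s conditions are all satisfied: annual gross revenue is $564,000, under the $582,000 limit; the reportable unit count is 49, meeting the 38 threshold; a current Small Employer Certificate is held. But applying paragraph (f): (f) operates against (a): aggregate throughput is 1,390 units, less than the 1,990 units limit. Exception (a) does not apply.
All of (b)'s requirements are met (a current Category A Notice is held; the employer operates from a single site). But applying paragraph (g): (g) is engaged — the landscaping firm is classified under the construction sector. So (b) is unavailable.
Exception (c) is satisfied on its face — the coverage ratio is 40%, less than the 49% limit; remuneration is equity-only; a current Provisional Approval is held. But applying paragraphs (h)–(n): (h) operates against (c): at least one employee exceeds 30 hours/week. (i) is triggered (the compliance score is 52 points, under the 55 points limit), but is displaced by (j): (j) operates — the reference index is 99, under the 107 limit. (k), which would lift (j), is not engaged — the baseline figure is 313, short of 380. So (c) is unavailable.
Exception (d) does not apply: at least one employee is not a family member.
Exception (e) requires that the business's age is below 16 months; but the business's age is 17 months, not below 16 months, so (e) is unavailable.
No exception applies. The general rule governs.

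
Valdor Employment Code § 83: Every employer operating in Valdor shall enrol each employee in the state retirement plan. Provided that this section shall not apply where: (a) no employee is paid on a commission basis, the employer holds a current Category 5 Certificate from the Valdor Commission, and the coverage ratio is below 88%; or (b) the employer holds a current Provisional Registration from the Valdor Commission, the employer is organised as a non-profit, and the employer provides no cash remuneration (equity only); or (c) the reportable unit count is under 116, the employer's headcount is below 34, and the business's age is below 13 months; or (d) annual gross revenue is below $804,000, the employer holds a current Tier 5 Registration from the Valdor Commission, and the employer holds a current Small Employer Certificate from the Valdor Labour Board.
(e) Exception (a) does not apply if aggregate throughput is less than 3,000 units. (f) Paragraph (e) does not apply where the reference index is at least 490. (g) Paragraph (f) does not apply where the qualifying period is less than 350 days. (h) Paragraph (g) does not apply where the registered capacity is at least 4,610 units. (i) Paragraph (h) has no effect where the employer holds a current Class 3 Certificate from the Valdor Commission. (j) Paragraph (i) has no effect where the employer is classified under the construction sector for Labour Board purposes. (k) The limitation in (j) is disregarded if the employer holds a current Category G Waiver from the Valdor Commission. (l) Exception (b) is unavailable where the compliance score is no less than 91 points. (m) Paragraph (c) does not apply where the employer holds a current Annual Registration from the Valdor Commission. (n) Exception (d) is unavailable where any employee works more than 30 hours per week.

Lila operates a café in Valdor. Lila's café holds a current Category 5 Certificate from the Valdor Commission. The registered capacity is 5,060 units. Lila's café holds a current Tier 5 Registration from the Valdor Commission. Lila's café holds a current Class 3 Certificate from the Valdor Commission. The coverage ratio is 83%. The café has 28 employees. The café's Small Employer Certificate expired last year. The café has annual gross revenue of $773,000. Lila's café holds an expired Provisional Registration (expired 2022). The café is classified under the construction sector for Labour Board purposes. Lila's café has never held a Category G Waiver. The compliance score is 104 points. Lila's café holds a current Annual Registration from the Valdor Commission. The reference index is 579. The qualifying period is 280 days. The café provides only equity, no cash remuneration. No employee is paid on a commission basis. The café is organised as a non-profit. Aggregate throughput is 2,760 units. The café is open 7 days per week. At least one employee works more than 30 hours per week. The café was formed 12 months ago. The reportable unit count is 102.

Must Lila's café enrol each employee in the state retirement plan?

Exception (a): no employee is paid on commission; a current Category 5 Certificate is held; the coverage ratio is 83%, below the 88% limit — every condition holds. Considering the limiting provisions: (e) operates (aggregate throughput is 2,760 units, less than the 3,000 units limit), but is displaced by (f): (f) is triggered — the reference index is 579, meeting the 490 threshold. (g) would limit (f) — the qualifying period is 280 days, less than the 350 days limit — but (h) sets (g) aside: (h) is engaged — the registered capacity is 5,060 units, meeting the 4,610 units threshold. (i) is triggered (a current Class 3 Certificate is held), but is set aside by (j): (j) operates against (i): the café is classified under the construction sector. (k) is not engaged (there is no Category G Waiver in force), so (j) stands. So (a) applies.
Exception (b) fails — no current Provisional Registration is held.
Exception (c) is satisfied on its face — the reportable unit count is 102, under the 116 limit; the employer's headcount is 28, below the 34 limit; the business's age is 12 months, below the 13 months limit. Turning to paragraph (m): (m) operates against (c): a current Annual Registration is held. (c) is therefore removed.
Exception (d) does not apply: the Small Employer Certificate has expired.

No — exception (a) applies; Lila's café is not required to enrol each employee in the state retirement plan.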